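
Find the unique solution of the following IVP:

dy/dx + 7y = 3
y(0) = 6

General solution: y = 3/7 + Ce^(-7x)
Applying y(0) = 6: C = 6 - 3/7 = 39/7
Particular solution: y = 3/7 + (39/7)e^(-7x)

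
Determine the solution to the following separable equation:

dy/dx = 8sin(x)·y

Separating variables and integrating:
ln|y| = -8cos(x) + C

General solution: y = Ce^(-8cos(x))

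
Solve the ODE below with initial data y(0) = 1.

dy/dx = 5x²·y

General solution: y = Ce^(5x³/3)
Applying IC y(0) = 1:
Particular solution: y = e^(5x³/3)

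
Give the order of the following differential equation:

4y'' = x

The order is 2 (highest derivative is of order 2).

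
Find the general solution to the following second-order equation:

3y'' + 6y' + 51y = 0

Characteristic equation: 3r² + 6r + 51 = 0
Divide by 3: r² + 2r + 17 = 0
Roots: r = -1 ± 4i (complex conjugates)
General solution: y = e^(-x)(C₁cos(4x) + C₂sin(4x))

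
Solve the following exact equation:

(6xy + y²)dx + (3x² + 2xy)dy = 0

Verify exactness: ∂M/∂y = ∂N/∂x ✓
Find F(x,y) such that ∂F/∂x = M, ∂F/∂y = N
Solution: 3x²y + xy² = C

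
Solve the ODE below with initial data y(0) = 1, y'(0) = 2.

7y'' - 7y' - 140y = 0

General solution: y = C₁e^(5x) + C₂e^(-4x)
Applying ICs: C₁ = 2/3, C₂ = 1/3
Particular solution: y = (2/3)e^(5x) + (1/3)e^(-4x)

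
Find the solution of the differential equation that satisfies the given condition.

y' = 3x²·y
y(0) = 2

General solution: y = Ce^(x³)
Applying IC y(0) = 2:
Particular solution: y = 2e^(x³)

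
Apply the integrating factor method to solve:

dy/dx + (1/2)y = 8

Using integrating factor method:

General solution: y = 16 + Ce^(-x/2)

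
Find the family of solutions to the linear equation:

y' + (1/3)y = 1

Using integrating factor method:

General solution: y = 3 + Ce^(-x/3)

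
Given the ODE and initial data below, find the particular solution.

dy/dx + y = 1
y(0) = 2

General solution: y = 1 + Ce^(-x)
Applying y(0) = 2: C = 2 - 1 = 1
Particular solution: y = 1 + e^(-x)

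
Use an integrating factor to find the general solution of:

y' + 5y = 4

Using integrating factor method:

General solution: y = 4/5 + Ce^(-5x)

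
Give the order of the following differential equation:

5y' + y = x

The order is 1 (highest derivative is of order 1).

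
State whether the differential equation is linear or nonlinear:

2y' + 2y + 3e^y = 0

Nonlinear (e^y is nonlinear in y)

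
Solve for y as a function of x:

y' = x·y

Separating variables and integrating:
ln|y| = x^2/2 + C

General solution: y = Ce^(x^2/2)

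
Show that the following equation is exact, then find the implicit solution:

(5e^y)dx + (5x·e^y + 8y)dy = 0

Verify exactness: ∂M/∂y = ∂N/∂x ✓
Find F(x,y) such that ∂F/∂x = M, ∂F/∂y = N
Solution: 5x·e^y + 4y² = C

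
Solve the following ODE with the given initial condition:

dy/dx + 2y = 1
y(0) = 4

General solution: y = 1/2 + Ce^(-2x)
Applying y(0) = 4: C = 4 - 1/2 = 7/2
Particular solution: y = 1/2 + (7/2)e^(-2x)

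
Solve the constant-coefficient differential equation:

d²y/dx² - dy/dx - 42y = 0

Characteristic equation: r² - r - 42 = 0
Roots: r = 7, -6 (distinct real)
General solution: y = C₁e^(7x) + C₂e^(-6x)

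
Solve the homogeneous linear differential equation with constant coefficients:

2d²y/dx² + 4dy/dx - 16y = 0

Characteristic equation: 2r² + 4r - 16 = 0
Divide by 2: r² + 2r - 8 = 0
Roots: r = 2, -4 (distinct real)
General solution: y = C₁e^(2x) + C₂e^(-4x)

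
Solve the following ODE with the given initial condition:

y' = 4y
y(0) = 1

General solution: y = Ce^(4x)
Applying IC y(0) = 1:
Particular solution: y = e^(4x)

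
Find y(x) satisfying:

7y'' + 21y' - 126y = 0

Characteristic equation: 7r² + 21r - 126 = 0
Divide by 7: r² + 3r - 18 = 0
Roots: r = 3, -6 (distinct real)
General solution: y = C₁e^(3x) + C₂e^(-6x)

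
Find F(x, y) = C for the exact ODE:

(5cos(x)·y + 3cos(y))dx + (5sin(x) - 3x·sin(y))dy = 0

Verify exactness: ∂M/∂y = ∂N/∂x ✓
Find F(x,y) such that ∂F/∂x = M, ∂F/∂y = N
Solution: 5sin(x)·y + 3x·cos(y) = C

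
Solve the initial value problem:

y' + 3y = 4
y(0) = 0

General solution: y = 4/3 + Ce^(-3x)
Applying y(0) = 0: C = 0 - 4/3 = -4/3
Particular solution: y = 4/3 - (4/3)e^(-3x)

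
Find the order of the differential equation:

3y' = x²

The order is 1 (highest derivative is of order 1).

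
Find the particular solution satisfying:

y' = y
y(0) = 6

General solution: y = Ce^x
Applying IC y(0) = 6:
Particular solution: y = 6e^x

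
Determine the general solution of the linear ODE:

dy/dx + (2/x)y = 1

Using integrating factor method:

General solution: y = (1/3)x + Cx^(-2)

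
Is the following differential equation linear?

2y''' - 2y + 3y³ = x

No. Nonlinear (y³ term)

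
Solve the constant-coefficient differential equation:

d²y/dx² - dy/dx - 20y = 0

Characteristic equation: r² - r - 20 = 0
Roots: r = 5, -4 (distinct real)
General solution: y = C₁e^(5x) + C₂e^(-4x)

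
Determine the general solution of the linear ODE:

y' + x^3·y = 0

Using integrating factor method:

General solution: y = Ce^(-x^4/4)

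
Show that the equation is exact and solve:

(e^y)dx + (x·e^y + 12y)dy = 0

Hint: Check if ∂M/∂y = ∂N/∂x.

Verify exactness: ∂M/∂y = ∂N/∂x ✓
Find F(x,y) such that ∂F/∂x = M, ∂F/∂y = N
Solution: x·e^y + 6y² = C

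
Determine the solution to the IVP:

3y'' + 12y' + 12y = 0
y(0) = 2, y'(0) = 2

General solution: y = (C₁ + C₂x)e^(-2x)
Repeated root r = -2
Applying ICs: C₁ = 2, C₂ = 6
Particular solution: y = (2 + 6x)e^(-2x)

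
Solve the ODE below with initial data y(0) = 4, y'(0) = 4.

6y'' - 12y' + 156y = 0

General solution: y = e^x(C₁cos(5x) + C₂sin(5x))
Complex roots r = 1 ± 5i
Applying ICs: C₁ = 4, C₂ = 0
Particular solution: y = e^x(4cos(5x))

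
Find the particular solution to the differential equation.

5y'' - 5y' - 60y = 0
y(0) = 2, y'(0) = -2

General solution: y = C₁e^(4x) + C₂e^(-3x)
Applying ICs: C₁ = 4/7, C₂ = 10/7
Particular solution: y = (4/7)e^(4x) + (10/7)e^(-3x)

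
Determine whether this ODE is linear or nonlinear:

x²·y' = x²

Linear (y and its derivatives appear to the first power only, no products of y terms)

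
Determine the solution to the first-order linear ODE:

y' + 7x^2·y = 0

Using integrating factor method:

General solution: y = Ce^(-7x^3/3)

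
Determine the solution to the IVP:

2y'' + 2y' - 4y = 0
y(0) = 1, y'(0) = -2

General solution: y = C₁e^x + C₂e^(-2x)
Applying ICs: C₁ = 0, C₂ = 1
Particular solution: y = e^(-2x)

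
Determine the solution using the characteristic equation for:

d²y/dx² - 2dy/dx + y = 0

Characteristic equation: r² - 2r + 1 = 0
Factored: (r - 1)² = 0
Repeated root: r = 1
General solution: y = (C₁ + C₂x)e^x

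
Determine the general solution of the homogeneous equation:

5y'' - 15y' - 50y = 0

Characteristic equation: 5r² - 15r - 50 = 0
Divide by 5: r² - 3r - 10 = 0
Roots: r = 5, -2 (distinct real)
General solution: y = C₁e^(5x) + C₂e^(-2x)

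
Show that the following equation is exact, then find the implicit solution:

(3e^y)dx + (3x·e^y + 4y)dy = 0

Verify exactness: ∂M/∂y = ∂N/∂x ✓
Find F(x,y) such that ∂F/∂x = M, ∂F/∂y = N
Solution: 3x·e^y + 2y² = C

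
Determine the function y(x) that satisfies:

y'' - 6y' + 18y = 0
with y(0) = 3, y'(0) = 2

General solution: y = e^(3x)(C₁cos(3x) + C₂sin(3x))
Complex roots r = 3 ± 3i
Applying ICs: C₁ = 3, C₂ = -7/3
Particular solution: y = e^(3x)(3cos(3x) - (7/3)sin(3x))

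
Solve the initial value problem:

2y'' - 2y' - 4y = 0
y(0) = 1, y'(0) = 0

General solution: y = C₁e^(2x) + C₂e^(-x)
Applying ICs: C₁ = 1/3, C₂ = 2/3
Particular solution: y = (1/3)e^(2x) + (2/3)e^(-x)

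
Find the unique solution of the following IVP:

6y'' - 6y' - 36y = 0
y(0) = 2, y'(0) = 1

General solution: y = C₁e^(3x) + C₂e^(-2x)
Applying ICs: C₁ = 1, C₂ = 1
Particular solution: y = e^(3x) + e^(-2x)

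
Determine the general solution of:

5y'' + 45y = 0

Characteristic equation: 5r² + 45 = 0
Divide by 5: r² + 9 = 0
Roots: r = ±3i (complex conjugates)
General solution: y = C₁cos(3x) + C₂sin(3x)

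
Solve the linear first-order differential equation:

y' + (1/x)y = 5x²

Using integrating factor method:

General solution: y = (5/4)x^3 + C/x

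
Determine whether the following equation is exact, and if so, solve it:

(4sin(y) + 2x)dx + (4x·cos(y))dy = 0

Verify exactness: ∂M/∂y = ∂N/∂x ✓
Find F(x,y) such that ∂F/∂x = M, ∂F/∂y = N
Solution: 4x·sin(y) + x² = C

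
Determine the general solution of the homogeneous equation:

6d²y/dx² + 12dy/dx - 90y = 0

Characteristic equation: 6r² + 12r - 90 = 0
Divide by 6: r² + 2r - 15 = 0
Roots: r = 3, -5 (distinct real)
General solution: y = C₁e^(3x) + C₂e^(-5x)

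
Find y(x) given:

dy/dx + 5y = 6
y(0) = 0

General solution: y = 6/5 + Ce^(-5x)
Applying y(0) = 0: C = 0 - 6/5 = -6/5
Particular solution: y = 6/5 - (6/5)e^(-5x)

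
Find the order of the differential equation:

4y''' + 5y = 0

The order is 3 (highest derivative is of order 3).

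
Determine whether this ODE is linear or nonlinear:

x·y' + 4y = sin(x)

Linear (y and its derivatives appear to the first power only, no products of y terms)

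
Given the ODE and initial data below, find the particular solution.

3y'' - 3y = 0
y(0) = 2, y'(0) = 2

General solution: y = C₁e^x + C₂e^(-x)
Applying ICs: C₁ = 2, C₂ = 0
Particular solution: y = 2e^x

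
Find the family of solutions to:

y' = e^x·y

Separating variables and integrating:
ln|y| = e^x + C

General solution: y = Ce^(e^x)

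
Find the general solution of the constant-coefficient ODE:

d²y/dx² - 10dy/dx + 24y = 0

Characteristic equation: r² - 10r + 24 = 0
Roots: r = 4, 6 (distinct real)
General solution: y = C₁e^(4x) + C₂e^(6x)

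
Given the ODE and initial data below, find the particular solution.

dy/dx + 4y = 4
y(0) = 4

General solution: y = 1 + Ce^(-4x)
Applying y(0) = 4: C = 4 - 1 = 3
Particular solution: y = 1 + 3e^(-4x)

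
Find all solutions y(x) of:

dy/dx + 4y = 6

Using integrating factor method:

General solution: y = 3/2 + Ce^(-4x)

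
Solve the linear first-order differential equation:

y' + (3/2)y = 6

Using integrating factor method:

General solution: y = 4 + Ce^(-3x/2)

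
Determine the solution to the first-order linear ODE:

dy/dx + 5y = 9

Using integrating factor method:

General solution: y = 9/5 + Ce^(-5x)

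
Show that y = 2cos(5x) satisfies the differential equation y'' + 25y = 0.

Verification:
y'' = -50cos(5x)
y'' + 25y = 0 ✓

Yes, it is a solution.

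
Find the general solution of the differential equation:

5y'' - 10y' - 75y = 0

Characteristic equation: 5r² - 10r - 75 = 0
Divide by 5: r² - 2r - 15 = 0
Roots: r = 5, -3 (distinct real)
General solution: y = C₁e^(5x) + C₂e^(-3x)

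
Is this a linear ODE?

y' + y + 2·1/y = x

No. Nonlinear (1/y term)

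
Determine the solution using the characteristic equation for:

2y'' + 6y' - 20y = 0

Characteristic equation: 2r² + 6r - 20 = 0
Divide by 2: r² + 3r - 10 = 0
Roots: r = 2, -5 (distinct real)
General solution: y = C₁e^(2x) + C₂e^(-5x)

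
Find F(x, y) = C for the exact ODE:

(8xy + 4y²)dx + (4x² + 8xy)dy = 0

Verify exactness: ∂M/∂y = ∂N/∂x ✓
Find F(x,y) such that ∂F/∂x = M, ∂F/∂y = N
Solution: 4x²y + 4xy² = C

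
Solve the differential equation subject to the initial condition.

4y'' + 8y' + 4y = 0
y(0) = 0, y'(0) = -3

General solution: y = (C₁ + C₂x)e^(-x)
Repeated root r = -1
Applying ICs: C₁ = 0, C₂ = -3
Particular solution: y = -3xe^(-x)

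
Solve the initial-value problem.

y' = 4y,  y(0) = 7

General solution: y = Ce^(4x)
Applying IC y(0) = 7:
Particular solution: y = 7e^(4x)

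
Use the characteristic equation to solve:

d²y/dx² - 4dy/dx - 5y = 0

Characteristic equation: r² - 4r - 5 = 0
Roots: r = 5, -1 (distinct real)
General solution: y = C₁e^(5x) + C₂e^(-x)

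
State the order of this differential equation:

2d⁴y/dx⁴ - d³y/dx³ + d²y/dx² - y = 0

The order is 4 (highest derivative is of order 4).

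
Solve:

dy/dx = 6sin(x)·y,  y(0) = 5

General solution: y = Ce^(-6cos(x))
Applying IC y(0) = 5:
Particular solution: y = 5e^(6(1-cos(x)))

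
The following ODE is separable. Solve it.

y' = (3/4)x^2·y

Separating variables and integrating:
ln|y| = x^3/4 + C

General solution: y = Ce^(x^3/4)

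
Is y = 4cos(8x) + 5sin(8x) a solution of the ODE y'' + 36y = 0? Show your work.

Verification:
y'' = -256cos(8x) - 320sin(8x)
y'' + 36y ≠ 0 (frequency mismatch: got 64 instead of 36)

No, it is not a solution.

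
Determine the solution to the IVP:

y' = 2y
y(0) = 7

General solution: y = Ce^(2x)
Applying IC y(0) = 7:
Particular solution: y = 7e^(2x)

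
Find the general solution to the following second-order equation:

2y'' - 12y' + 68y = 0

Characteristic equation: 2r² - 12r + 68 = 0
Divide by 2: r² - 6r + 34 = 0
Roots: r = 3 ± 5i (complex conjugates)
General solution: y = e^(3x)(C₁cos(5x) + C₂sin(5x))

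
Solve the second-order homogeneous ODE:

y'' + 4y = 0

Characteristic equation: r² + 4 = 0
Roots: r = ±2i (complex conjugates)
General solution: y = C₁cos(2x) + C₂sin(2x)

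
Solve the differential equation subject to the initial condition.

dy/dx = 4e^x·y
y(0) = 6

General solution: y = Ce^(4e^x)
Applying IC y(0) = 6:
Particular solution: y = 6e^(4(e^x - 1))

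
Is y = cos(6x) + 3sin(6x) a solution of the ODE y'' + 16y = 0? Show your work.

Verification:
y'' = -36cos(6x) - 108sin(6x)
y'' + 16y ≠ 0 (frequency mismatch: got 36 instead of 16)

No, it is not a solution.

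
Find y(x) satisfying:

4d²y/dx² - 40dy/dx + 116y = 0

Characteristic equation: 4r² - 40r + 116 = 0
Divide by 4: r² - 10r + 29 = 0
Roots: r = 5 ± 2i (complex conjugates)
General solution: y = e^(5x)(C₁cos(2x) + C₂sin(2x))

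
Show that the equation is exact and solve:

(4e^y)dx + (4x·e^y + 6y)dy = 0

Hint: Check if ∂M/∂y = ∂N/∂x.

Verify exactness: ∂M/∂y = ∂N/∂x ✓
Find F(x,y) such that ∂F/∂x = M, ∂F/∂y = N
Solution: 4x·e^y + 3y² = C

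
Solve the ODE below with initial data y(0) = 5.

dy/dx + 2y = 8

General solution: y = 4 + Ce^(-2x)
Applying y(0) = 5: C = 5 - 4 = 1
Particular solution: y = 4 + e^(-2x)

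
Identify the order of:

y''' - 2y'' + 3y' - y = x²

The order is 3 (highest derivative is of order 3).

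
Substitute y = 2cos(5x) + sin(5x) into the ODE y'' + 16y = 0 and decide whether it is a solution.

Verification:
y'' = -50cos(5x) - 25sin(5x)
y'' + 16y ≠ 0 (frequency mismatch: got 25 instead of 16)

No, it is not a solution.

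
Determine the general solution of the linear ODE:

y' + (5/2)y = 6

Using integrating factor method:

General solution: y = 12/5 + Ce^(-5x/2)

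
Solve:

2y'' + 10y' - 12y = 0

Characteristic equation: 2r² + 10r - 12 = 0
Divide by 2: r² + 5r - 6 = 0
Roots: r = 1, -6 (distinct real)
General solution: y = C₁e^x + C₂e^(-6x)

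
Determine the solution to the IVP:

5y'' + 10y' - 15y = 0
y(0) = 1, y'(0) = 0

General solution: y = C₁e^x + C₂e^(-3x)
Applying ICs: C₁ = 3/4, C₂ = 1/4
Particular solution: y = (3/4)e^x + (1/4)e^(-3x)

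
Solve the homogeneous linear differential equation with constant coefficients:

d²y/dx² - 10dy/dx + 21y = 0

Characteristic equation: r² - 10r + 21 = 0
Roots: r = 7, 3 (distinct real)
General solution: y = C₁e^(7x) + C₂e^(3x)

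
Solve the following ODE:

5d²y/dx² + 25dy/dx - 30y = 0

Characteristic equation: 5r² + 25r - 30 = 0
Divide by 5: r² + 5r - 6 = 0
Roots: r = 1, -6 (distinct real)
General solution: y = C₁e^x + C₂e^(-6x)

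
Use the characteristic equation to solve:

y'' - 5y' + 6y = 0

Characteristic equation: r² - 5r + 6 = 0
Roots: r = 3, 2 (distinct real)
General solution: y = C₁e^(3x) + C₂e^(2x)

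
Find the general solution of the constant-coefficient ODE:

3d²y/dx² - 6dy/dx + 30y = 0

Characteristic equation: 3r² - 6r + 30 = 0
Divide by 3: r² - 2r + 10 = 0
Roots: r = 1 ± 3i (complex conjugates)
General solution: y = e^x(C₁cos(3x) + C₂sin(3x))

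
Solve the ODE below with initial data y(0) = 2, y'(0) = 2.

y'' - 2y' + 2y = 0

General solution: y = e^x(C₁cos(x) + C₂sin(x))
Complex roots r = 1 ± i
Applying ICs: C₁ = 2, C₂ = 0
Particular solution: y = e^x(2cos(x))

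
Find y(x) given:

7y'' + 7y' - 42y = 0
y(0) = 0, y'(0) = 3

General solution: y = C₁e^(2x) + C₂e^(-3x)
Applying ICs: C₁ = 3/5, C₂ = -3/5
Particular solution: y = (3/5)e^(2x) - (3/5)e^(-3x)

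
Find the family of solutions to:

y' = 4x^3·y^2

Separating variables and integrating:
-1/y = x^4 + C

General solution: y^-1 = -x^4 + C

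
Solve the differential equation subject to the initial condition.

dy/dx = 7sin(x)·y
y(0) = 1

General solution: y = Ce^(-7cos(x))
Applying IC y(0) = 1:
Particular solution: y = e^(7(1-cos(x)))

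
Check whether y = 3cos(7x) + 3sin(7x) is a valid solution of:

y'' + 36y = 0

Verification:
y'' = -147cos(7x) - 147sin(7x)
y'' + 36y ≠ 0 (frequency mismatch: got 49 instead of 36)

No, it is not a solution.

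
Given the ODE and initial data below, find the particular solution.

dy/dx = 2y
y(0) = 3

General solution: y = Ce^(2x)
Applying IC y(0) = 3:
Particular solution: y = 3e^(2x)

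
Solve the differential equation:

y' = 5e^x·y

Separating variables and integrating:
ln|y| = 5e^x + C

General solution: y = Ce^(5e^x)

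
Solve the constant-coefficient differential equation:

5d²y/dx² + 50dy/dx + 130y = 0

Characteristic equation: 5r² + 50r + 130 = 0
Divide by 5: r² + 10r + 26 = 0
Roots: r = -5 ± i (complex conjugates)
General solution: y = e^(-5x)(C₁cos(x) + C₂sin(x))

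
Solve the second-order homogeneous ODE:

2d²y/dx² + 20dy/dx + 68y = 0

Characteristic equation: 2r² + 20r + 68 = 0
Divide by 2: r² + 10r + 34 = 0
Roots: r = -5 ± 3i (complex conjugates)
General solution: y = e^(-5x)(C₁cos(3x) + C₂sin(3x))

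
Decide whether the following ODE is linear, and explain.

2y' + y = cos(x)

Linear (y and its derivatives appear to the first power only, no products of y terms)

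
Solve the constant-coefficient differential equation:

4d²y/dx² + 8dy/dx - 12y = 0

Characteristic equation: 4r² + 8r - 12 = 0
Divide by 4: r² + 2r - 3 = 0
Roots: r = 1, -3 (distinct real)
General solution: y = C₁e^x + C₂e^(-3x)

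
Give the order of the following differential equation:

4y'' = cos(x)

The order is 2 (highest derivative is of order 2).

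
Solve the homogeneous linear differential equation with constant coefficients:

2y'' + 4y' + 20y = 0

Characteristic equation: 2r² + 4r + 20 = 0
Divide by 2: r² + 2r + 10 = 0
Roots: r = -1 ± 3i (complex conjugates)
General solution: y = e^(-x)(C₁cos(3x) + C₂sin(3x))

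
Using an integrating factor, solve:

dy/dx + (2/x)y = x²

Using integrating factor method:

General solution: y = (1/5)x^3 + Cx^(-2)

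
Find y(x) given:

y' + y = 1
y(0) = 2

General solution: y = 1 + Ce^(-x)
Applying y(0) = 2: C = 2 - 1 = 1
Particular solution: y = 1 + e^(-x)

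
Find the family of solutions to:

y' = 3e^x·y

Separating variables and integrating:
ln|y| = 3e^x + C

General solution: y = Ce^(3e^x)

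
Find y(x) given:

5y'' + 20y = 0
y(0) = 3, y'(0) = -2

General solution: y = C₁cos(2x) + C₂sin(2x)
Complex roots r = ±2i
Applying ICs: C₁ = 3, C₂ = -1
Particular solution: y = 3cos(2x) - sin(2x)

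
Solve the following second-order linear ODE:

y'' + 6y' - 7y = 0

Characteristic equation: r² + 6r - 7 = 0
Roots: r = 1, -7 (distinct real)
General solution: y = C₁e^x + C₂e^(-7x)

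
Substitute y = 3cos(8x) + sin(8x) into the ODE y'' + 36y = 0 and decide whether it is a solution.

Verification:
y'' = -192cos(8x) - 64sin(8x)
y'' + 36y ≠ 0 (frequency mismatch: got 64 instead of 36)

No, it is not a solution.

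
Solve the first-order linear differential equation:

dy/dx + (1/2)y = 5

Using integrating factor method:

General solution: y = 10 + Ce^(-x/2)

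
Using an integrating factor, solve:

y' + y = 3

Using integrating factor method:

General solution: y = 3 + Ce^(-x)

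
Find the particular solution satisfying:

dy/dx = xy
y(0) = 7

General solution: y = Ce^(x²/2)
Applying IC y(0) = 7:
Particular solution: y = 7e^(x²/2)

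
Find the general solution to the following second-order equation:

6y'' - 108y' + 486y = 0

Characteristic equation: 6r² - 108r + 486 = 0
Divide by 6: r² - 18r + 81 = 0
Factored: (r - 9)² = 0
Repeated root: r = 9
General solution: y = (C₁ + C₂x)e^(9x)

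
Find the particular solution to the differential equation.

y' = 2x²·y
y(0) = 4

General solution: y = Ce^(2x³/3)
Applying IC y(0) = 4:
Particular solution: y = 4e^(2x³/3)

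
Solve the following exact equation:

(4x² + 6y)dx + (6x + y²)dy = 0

Verify exactness: ∂M/∂y = ∂N/∂x ✓
Find F(x,y) such that ∂F/∂x = M, ∂F/∂y = N
Solution: 4x³/3 + 6xy + y³/3 = C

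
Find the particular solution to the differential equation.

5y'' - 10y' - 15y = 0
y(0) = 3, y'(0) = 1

General solution: y = C₁e^(3x) + C₂e^(-x)
Applying ICs: C₁ = 1, C₂ = 2
Particular solution: y = e^(3x) + 2e^(-x)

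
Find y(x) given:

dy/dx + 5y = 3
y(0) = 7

General solution: y = 3/5 + Ce^(-5x)
Applying y(0) = 7: C = 7 - 3/5 = 32/5
Particular solution: y = 3/5 + (32/5)e^(-5x)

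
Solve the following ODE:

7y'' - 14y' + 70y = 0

Characteristic equation: 7r² - 14r + 70 = 0
Divide by 7: r² - 2r + 10 = 0
Roots: r = 1 ± 3i (complex conjugates)
General solution: y = e^x(C₁cos(3x) + C₂sin(3x))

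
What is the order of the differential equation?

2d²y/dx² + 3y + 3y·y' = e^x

The order is 2 (highest derivative is of order 2).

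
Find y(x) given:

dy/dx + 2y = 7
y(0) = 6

General solution: y = 7/2 + Ce^(-2x)
Applying y(0) = 6: C = 6 - 7/2 = 5/2
Particular solution: y = 7/2 + (5/2)e^(-2x)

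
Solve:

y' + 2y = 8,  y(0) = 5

General solution: y = 4 + Ce^(-2x)
Applying y(0) = 5: C = 5 - 4 = 1
Particular solution: y = 4 + e^(-2x)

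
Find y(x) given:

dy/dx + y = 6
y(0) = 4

General solution: y = 6 + Ce^(-x)
Applying y(0) = 4: C = 4 - 6 = -2
Particular solution: y = 6 - 2e^(-x)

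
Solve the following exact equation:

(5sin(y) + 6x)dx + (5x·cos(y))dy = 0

Verify exactness: ∂M/∂y = ∂N/∂x ✓
Find F(x,y) such that ∂F/∂x = M, ∂F/∂y = N
Solution: 5x·sin(y) + 3x² = C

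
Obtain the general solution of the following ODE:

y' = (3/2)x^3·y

Separating variables and integrating:
ln|y| = 3x^4/8 + C

General solution: y = Ce^(3x^4/8)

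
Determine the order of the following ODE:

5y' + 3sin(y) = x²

The order is 1 (highest derivative is of order 1).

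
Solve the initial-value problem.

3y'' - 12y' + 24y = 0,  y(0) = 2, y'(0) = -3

General solution: y = e^(2x)(C₁cos(2x) + C₂sin(2x))
Complex roots r = 2 ± 2i
Applying ICs: C₁ = 2, C₂ = -7/2
Particular solution: y = e^(2x)(2cos(2x) - (7/2)sin(2x))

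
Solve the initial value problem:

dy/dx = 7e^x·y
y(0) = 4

General solution: y = Ce^(7e^x)
Applying IC y(0) = 4:
Particular solution: y = 4e^(7(e^x - 1))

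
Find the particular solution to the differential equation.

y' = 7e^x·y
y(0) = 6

General solution: y = Ce^(7e^x)
Applying IC y(0) = 6:
Particular solution: y = 6e^(7(e^x - 1))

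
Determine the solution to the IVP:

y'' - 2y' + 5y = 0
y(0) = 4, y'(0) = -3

General solution: y = e^x(C₁cos(2x) + C₂sin(2x))
Complex roots r = 1 ± 2i
Applying ICs: C₁ = 4, C₂ = -7/2
Particular solution: y = e^x(4cos(2x) - (7/2)sin(2x))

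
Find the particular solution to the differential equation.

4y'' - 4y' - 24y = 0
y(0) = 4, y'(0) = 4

General solution: y = C₁e^(3x) + C₂e^(-2x)
Applying ICs: C₁ = 12/5, C₂ = 8/5
Particular solution: y = (12/5)e^(3x) + (8/5)e^(-2x)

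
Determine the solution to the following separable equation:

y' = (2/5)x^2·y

Separating variables and integrating:
ln|y| = 2x^3/15 + C

General solution: y = Ce^(2x^3/15)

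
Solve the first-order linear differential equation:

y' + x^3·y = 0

Using integrating factor method:

General solution: y = Ce^(-x^4/4)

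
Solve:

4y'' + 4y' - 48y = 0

Characteristic equation: 4r² + 4r - 48 = 0
Divide by 4: r² + r - 12 = 0
Roots: r = 3, -4 (distinct real)
General solution: y = C₁e^(3x) + C₂e^(-4x)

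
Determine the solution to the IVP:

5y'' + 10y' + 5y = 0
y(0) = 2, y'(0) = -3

General solution: y = (C₁ + C₂x)e^(-x)
Repeated root r = -1
Applying ICs: C₁ = 2, C₂ = -1
Particular solution: y = (2 - x)e^(-x)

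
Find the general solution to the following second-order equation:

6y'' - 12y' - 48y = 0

Characteristic equation: 6r² - 12r - 48 = 0
Divide by 6: r² - 2r - 8 = 0
Roots: r = 4, -2 (distinct real)
General solution: y = C₁e^(4x) + C₂e^(-2x)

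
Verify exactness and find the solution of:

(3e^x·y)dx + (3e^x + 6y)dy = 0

Verify exactness: ∂M/∂y = ∂N/∂x ✓
Find F(x,y) such that ∂F/∂x = M, ∂F/∂y = N
Solution: 3e^x·y + 3y² = C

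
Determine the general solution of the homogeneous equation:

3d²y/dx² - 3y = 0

Characteristic equation: 3r² - 3 = 0
Divide by 3: r² - 1 = 0
Roots: r = 1, -1 (distinct real)
General solution: y = C₁e^x + C₂e^(-x)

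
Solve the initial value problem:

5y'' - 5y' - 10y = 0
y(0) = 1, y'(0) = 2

General solution: y = C₁e^(2x) + C₂e^(-x)
Applying ICs: C₁ = 1, C₂ = 0
Particular solution: y = e^(2x)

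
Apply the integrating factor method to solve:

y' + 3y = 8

Using integrating factor method:

General solution: y = 8/3 + Ce^(-3x)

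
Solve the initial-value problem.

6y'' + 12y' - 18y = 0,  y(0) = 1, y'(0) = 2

General solution: y = C₁e^x + C₂e^(-3x)
Applying ICs: C₁ = 5/4, C₂ = -1/4
Particular solution: y = (5/4)e^x - (1/4)e^(-3x)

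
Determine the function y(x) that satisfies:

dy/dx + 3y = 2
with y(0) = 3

General solution: y = 2/3 + Ce^(-3x)
Applying y(0) = 3: C = 3 - 2/3 = 7/3
Particular solution: y = 2/3 + (7/3)e^(-3x)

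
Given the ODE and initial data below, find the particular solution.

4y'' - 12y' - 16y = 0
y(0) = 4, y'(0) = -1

General solution: y = C₁e^(4x) + C₂e^(-x)
Applying ICs: C₁ = 3/5, C₂ = 17/5
Particular solution: y = (3/5)e^(4x) + (17/5)e^(-x)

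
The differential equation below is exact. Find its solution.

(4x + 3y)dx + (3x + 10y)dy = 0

Verify exactness: ∂M/∂y = ∂N/∂x ✓
Find F(x,y) such that ∂F/∂x = M, ∂F/∂y = N
Solution: 2x² + 3xy + 5y² = C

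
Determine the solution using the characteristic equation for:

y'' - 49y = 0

Characteristic equation: r² - 49 = 0
Roots: r = 7, -7 (distinct real)
General solution: y = C₁e^(7x) + C₂e^(-7x)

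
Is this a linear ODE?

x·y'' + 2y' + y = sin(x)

Yes. Linear (y and its derivatives appear to the first power only, no products of y terms)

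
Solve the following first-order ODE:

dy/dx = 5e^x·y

Separating variables and integrating:
ln|y| = 5e^x + C

General solution: y = Ce^(5e^x)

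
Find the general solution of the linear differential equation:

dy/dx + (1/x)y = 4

Using integrating factor method:

General solution: y = 2x + C/x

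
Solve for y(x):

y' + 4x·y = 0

Using integrating factor method:

General solution: y = Ce^(-2x^2)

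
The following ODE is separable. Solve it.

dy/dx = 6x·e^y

Separating variables and integrating:
-e^(-y) = 3x² + C

General solution: y = -ln(C - 3x²)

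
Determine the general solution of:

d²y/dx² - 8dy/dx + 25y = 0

Characteristic equation: r² - 8r + 25 = 0
Roots: r = 4 ± 3i (complex conjugates)
General solution: y = e^(4x)(C₁cos(3x) + C₂sin(3x))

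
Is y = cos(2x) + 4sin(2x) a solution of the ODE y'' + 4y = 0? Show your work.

Verification:
y'' = -4cos(2x) - 16sin(2x)
y'' + 4y = 0 ✓

Yes, it is a solution.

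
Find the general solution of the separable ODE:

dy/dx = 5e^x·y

Separating variables and integrating:
ln|y| = 5e^x + C

General solution: y = Ce^(5e^x)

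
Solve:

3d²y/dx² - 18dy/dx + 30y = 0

Characteristic equation: 3r² - 18r + 30 = 0
Divide by 3: r² - 6r + 10 = 0
Roots: r = 3 ± i (complex conjugates)
General solution: y = e^(3x)(C₁cos(x) + C₂sin(x))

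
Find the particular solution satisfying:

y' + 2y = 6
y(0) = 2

General solution: y = 3 + Ce^(-2x)
Applying y(0) = 2: C = 2 - 3 = -1
Particular solution: y = 3 - e^(-2x)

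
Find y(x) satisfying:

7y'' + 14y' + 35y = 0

Characteristic equation: 7r² + 14r + 35 = 0
Divide by 7: r² + 2r + 5 = 0
Roots: r = -1 ± 2i (complex conjugates)
General solution: y = e^(-x)(C₁cos(2x) + C₂sin(2x))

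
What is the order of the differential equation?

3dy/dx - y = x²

The order is 1 (highest derivative is of order 1).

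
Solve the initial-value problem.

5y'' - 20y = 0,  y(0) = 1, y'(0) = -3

General solution: y = C₁e^(2x) + C₂e^(-2x)
Applying ICs: C₁ = -1/4, C₂ = 5/4
Particular solution: y = -(1/4)e^(2x) + (5/4)e^(-2x)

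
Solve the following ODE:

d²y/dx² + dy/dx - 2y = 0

Characteristic equation: r² + r - 2 = 0
Roots: r = 1, -2 (distinct real)
General solution: y = C₁e^x + C₂e^(-2x)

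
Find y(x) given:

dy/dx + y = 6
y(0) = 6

General solution: y = 6 + Ce^(-x)
Applying y(0) = 6: C = 6 - 6 = 0
Particular solution: y = 6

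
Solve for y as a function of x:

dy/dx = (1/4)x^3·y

Separating variables and integrating:
ln|y| = x^4/16 + C

General solution: y = Ce^(x^4/16)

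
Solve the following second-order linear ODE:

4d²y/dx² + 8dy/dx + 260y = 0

Characteristic equation: 4r² + 8r + 260 = 0
Divide by 4: r² + 2r + 65 = 0
Roots: r = -1 ± 8i (complex conjugates)
General solution: y = e^(-x)(C₁cos(8x) + C₂sin(8x))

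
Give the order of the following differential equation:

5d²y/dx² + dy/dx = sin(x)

The order is 2 (highest derivative is of order 2).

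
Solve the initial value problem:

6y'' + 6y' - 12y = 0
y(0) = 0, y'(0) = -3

General solution: y = C₁e^x + C₂e^(-2x)
Applying ICs: C₁ = -1, C₂ = 1
Particular solution: y = -e^x + e^(-2x)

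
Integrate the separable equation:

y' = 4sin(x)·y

Separating variables and integrating:
ln|y| = -4cos(x) + C

General solution: y = Ce^(-4cos(x))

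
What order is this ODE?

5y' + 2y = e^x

The order is 1 (highest derivative is of order 1).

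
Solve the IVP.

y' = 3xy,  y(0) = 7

General solution: y = Ce^(3x²/2)
Applying IC y(0) = 7:
Particular solution: y = 7e^(3x²/2)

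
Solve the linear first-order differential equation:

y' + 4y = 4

Using integrating factor method:

General solution: y = 1 + Ce^(-4x)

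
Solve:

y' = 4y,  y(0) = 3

General solution: y = Ce^(4x)
Applying IC y(0) = 3:
Particular solution: y = 3e^(4x)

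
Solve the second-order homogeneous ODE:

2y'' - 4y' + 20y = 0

Characteristic equation: 2r² - 4r + 20 = 0
Divide by 2: r² - 2r + 10 = 0
Roots: r = 1 ± 3i (complex conjugates)
General solution: y = e^x(C₁cos(3x) + C₂sin(3x))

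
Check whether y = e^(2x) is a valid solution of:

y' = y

Verification:
y = e^(2x)
y' = 2e^(2x)
But y = e^(2x)
y' ≠ y — the derivative does not match

No, it is not a solution.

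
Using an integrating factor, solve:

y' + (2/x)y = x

Using integrating factor method:

General solution: y = (1/4)x^2 + Cx^(-2)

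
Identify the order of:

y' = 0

The order is 1 (highest derivative is of order 1).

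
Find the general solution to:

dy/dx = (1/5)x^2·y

Separating variables and integrating:
ln|y| = x^3/15 + C

General solution: y = Ce^(x^3/15)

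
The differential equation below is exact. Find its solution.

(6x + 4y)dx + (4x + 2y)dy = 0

Verify exactness: ∂M/∂y = ∂N/∂x ✓
Find F(x,y) such that ∂F/∂x = M, ∂F/∂y = N
Solution: 3x² + 4xy + y² = C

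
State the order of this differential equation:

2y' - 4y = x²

The order is 1 (highest derivative is of order 1).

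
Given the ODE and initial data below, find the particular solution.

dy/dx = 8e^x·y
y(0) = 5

General solution: y = Ce^(8e^x)
Applying IC y(0) = 5:
Particular solution: y = 5e^(8(e^x - 1))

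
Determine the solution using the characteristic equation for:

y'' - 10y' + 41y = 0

Characteristic equation: r² - 10r + 41 = 0
Roots: r = 5 ± 4i (complex conjugates)
General solution: y = e^(5x)(C₁cos(4x) + C₂sin(4x))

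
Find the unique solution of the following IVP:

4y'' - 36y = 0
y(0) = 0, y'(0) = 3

General solution: y = C₁e^(3x) + C₂e^(-3x)
Applying ICs: C₁ = 1/2, C₂ = -1/2
Particular solution: y = (1/2)e^(3x) - (1/2)e^(-3x)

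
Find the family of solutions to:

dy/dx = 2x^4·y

Separating variables and integrating:
ln|y| = 2x^5/5 + C

General solution: y = Ce^(2x^5/5)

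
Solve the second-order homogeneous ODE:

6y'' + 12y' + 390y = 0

Characteristic equation: 6r² + 12r + 390 = 0
Divide by 6: r² + 2r + 65 = 0
Roots: r = -1 ± 8i (complex conjugates)
General solution: y = e^(-x)(C₁cos(8x) + C₂sin(8x))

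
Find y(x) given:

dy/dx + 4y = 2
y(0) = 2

General solution: y = 1/2 + Ce^(-4x)
Applying y(0) = 2: C = 2 - 1/2 = 3/2
Particular solution: y = 1/2 + (3/2)e^(-4x)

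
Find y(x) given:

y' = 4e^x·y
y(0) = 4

General solution: y = Ce^(4e^x)
Applying IC y(0) = 4:
Particular solution: y = 4e^(4(e^x - 1))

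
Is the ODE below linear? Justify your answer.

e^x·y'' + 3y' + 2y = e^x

Yes. Linear (y and its derivatives appear to the first power only, no products of y terms)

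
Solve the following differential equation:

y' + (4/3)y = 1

Using integrating factor method:

General solution: y = 3/4 + Ce^(-4x/3)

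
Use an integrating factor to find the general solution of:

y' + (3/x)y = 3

Using integrating factor method:

General solution: y = (3/4)x + Cx^(-3)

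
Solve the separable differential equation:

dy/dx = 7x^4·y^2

Separating variables and integrating:
-1/y = 7x^5/5 + C

General solution: y^-1 = (-7/5)x^5 + C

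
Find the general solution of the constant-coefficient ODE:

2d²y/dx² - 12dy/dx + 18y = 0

Characteristic equation: 2r² - 12r + 18 = 0
Divide by 2: r² - 6r + 9 = 0
Factored: (r - 3)² = 0
Repeated root: r = 3
General solution: y = (C₁ + C₂x)e^(3x)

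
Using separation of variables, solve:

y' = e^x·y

Separating variables and integrating:
ln|y| = e^x + C

General solution: y = Ce^(e^x)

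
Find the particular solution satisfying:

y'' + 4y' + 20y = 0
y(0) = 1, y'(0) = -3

General solution: y = e^(-2x)(C₁cos(4x) + C₂sin(4x))
Complex roots r = -2 ± 4i
Applying ICs: C₁ = 1, C₂ = -1/4
Particular solution: y = e^(-2x)(cos(4x) - (1/4)sin(4x))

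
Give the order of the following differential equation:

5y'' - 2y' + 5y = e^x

The order is 2 (highest derivative is of order 2).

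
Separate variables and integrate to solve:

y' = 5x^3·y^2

Separating variables and integrating:
-1/y = 5x^4/4 + C

General solution: y^-1 = (-5/4)x^4 + C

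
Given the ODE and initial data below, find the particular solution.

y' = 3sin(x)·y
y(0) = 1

General solution: y = Ce^(-3cos(x))
Applying IC y(0) = 1:
Particular solution: y = e^(3(1-cos(x)))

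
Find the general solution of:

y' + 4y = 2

Using integrating factor method:

General solution: y = 1/2 + Ce^(-4x)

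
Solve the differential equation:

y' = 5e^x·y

Separating variables and integrating:
ln|y| = 5e^x + C

General solution: y = Ce^(5e^x)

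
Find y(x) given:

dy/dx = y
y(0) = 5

General solution: y = Ce^x
Applying IC y(0) = 5:
Particular solution: y = 5e^x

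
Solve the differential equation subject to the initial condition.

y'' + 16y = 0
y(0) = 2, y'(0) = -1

General solution: y = C₁cos(4x) + C₂sin(4x)
Complex roots r = ±4i
Applying ICs: C₁ = 2, C₂ = -1/4
Particular solution: y = 2cos(4x) - (1/4)sin(4x)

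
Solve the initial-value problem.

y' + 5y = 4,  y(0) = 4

General solution: y = 4/5 + Ce^(-5x)
Applying y(0) = 4: C = 4 - 4/5 = 16/5
Particular solution: y = 4/5 + (16/5)e^(-5x)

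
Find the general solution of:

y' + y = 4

Using integrating factor method:

General solution: y = 4 + Ce^(-x)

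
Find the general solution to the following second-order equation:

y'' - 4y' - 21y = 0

Characteristic equation: r² - 4r - 21 = 0
Roots: r = 7, -3 (distinct real)
General solution: y = C₁e^(7x) + C₂e^(-3x)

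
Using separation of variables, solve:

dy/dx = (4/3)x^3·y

Separating variables and integrating:
ln|y| = x^4/3 + C

General solution: y = Ce^(x^4/3)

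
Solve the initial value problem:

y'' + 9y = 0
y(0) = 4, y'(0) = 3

General solution: y = C₁cos(3x) + C₂sin(3x)
Complex roots r = ±3i
Applying ICs: C₁ = 4, C₂ = 1
Particular solution: y = 4cos(3x) + sin(3x)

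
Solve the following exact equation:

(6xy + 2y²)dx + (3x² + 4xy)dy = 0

Verify exactness: ∂M/∂y = ∂N/∂x ✓
Find F(x,y) such that ∂F/∂x = M, ∂F/∂y = N
Solution: 3x²y + 2xy² = C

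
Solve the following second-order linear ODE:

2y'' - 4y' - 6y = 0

Characteristic equation: 2r² - 4r - 6 = 0
Divide by 2: r² - 2r - 3 = 0
Roots: r = 3, -1 (distinct real)
General solution: y = C₁e^(3x) + C₂e^(-x)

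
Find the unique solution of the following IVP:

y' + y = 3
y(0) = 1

General solution: y = 3 + Ce^(-x)
Applying y(0) = 1: C = 1 - 3 = -2
Particular solution: y = 3 - 2e^(-x)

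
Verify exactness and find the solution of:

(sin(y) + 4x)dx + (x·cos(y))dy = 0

Verify exactness: ∂M/∂y = ∂N/∂x ✓
Find F(x,y) such that ∂F/∂x = M, ∂F/∂y = N
Solution: x·sin(y) + 2x² = C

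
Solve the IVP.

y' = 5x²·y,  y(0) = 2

General solution: y = Ce^(5x³/3)
Applying IC y(0) = 2:
Particular solution: y = 2e^(5x³/3)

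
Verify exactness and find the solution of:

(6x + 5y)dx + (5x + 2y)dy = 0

Verify exactness: ∂M/∂y = ∂N/∂x ✓
Find F(x,y) such that ∂F/∂x = M, ∂F/∂y = N
Solution: 3x² + 5xy + y² = C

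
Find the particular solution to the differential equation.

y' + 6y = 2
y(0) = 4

General solution: y = 1/3 + Ce^(-6x)
Applying y(0) = 4: C = 4 - 1/3 = 11/3
Particular solution: y = 1/3 + (11/3)e^(-6x)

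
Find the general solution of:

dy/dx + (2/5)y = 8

Using integrating factor method:

General solution: y = 20 + Ce^(-2x/5)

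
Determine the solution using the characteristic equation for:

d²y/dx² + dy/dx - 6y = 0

Characteristic equation: r² + r - 6 = 0
Roots: r = 2, -3 (distinct real)
General solution: y = C₁e^(2x) + C₂e^(-3x)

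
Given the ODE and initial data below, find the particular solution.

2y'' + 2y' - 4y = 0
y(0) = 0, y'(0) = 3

General solution: y = C₁e^x + C₂e^(-2x)
Applying ICs: C₁ = 1, C₂ = -1
Particular solution: y = e^x - e^(-2x)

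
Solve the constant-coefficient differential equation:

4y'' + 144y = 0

Characteristic equation: 4r² + 144 = 0
Divide by 4: r² + 36 = 0
Roots: r = ±6i (complex conjugates)
General solution: y = C₁cos(6x) + C₂sin(6x)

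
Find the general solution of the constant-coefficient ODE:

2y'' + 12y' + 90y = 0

Characteristic equation: 2r² + 12r + 90 = 0
Divide by 2: r² + 6r + 45 = 0
Roots: r = -3 ± 6i (complex conjugates)
General solution: y = e^(-3x)(C₁cos(6x) + C₂sin(6x))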